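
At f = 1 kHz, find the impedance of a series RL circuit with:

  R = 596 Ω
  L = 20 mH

Step 1 — Angular frequency: ω = 2π·f = 2π·1000 = 6283 rad/s.
Step 2 — Component impedances:
  R: Z = R = 596 Ω
  L: Z = jωL = j·6283·0.02 = 0 + j125.7 Ω
Step 3 — Series combination: Z_total = R + L = 596 + j125.7 Ω = 609.1∠11.9° Ω.

Z = 596 + j125.7 Ω = 609.1∠11.9° Ω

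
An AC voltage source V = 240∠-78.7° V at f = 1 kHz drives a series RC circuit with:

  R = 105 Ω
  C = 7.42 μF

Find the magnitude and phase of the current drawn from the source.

Step 1 — Angular frequency: ω = 2π·f = 2π·1000 = 6283 rad/s.
Step 2 — Component impedances:
  R: Z = R = 105 Ω
  C: Z = 1/(jωC) = -j/(ω·C) = 0 - j21.45 Ω
Step 3 — Series combination: Z_total = R + C = 105 - j21.45 Ω = 107.2∠-11.5° Ω.
Step 4 — Source phasor: V = 240∠-78.7° V = 47.03 - j235.3 V.
Step 5 — Ohm's law: I = V / Z_total = (47.03 - j235.3) / (105 - j21.45) = 0.8695 - j2.064 A.
Step 6 — Convert to polar: |I| = 2.239 A, ∠I = -67.2°.

I = 2.239∠-67.2° A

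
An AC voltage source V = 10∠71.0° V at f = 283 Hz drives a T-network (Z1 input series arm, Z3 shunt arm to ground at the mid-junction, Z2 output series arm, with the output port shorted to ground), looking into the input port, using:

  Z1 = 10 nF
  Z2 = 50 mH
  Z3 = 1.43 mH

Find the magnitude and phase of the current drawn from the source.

Step 1 — Angular frequency: ω = 2π·f = 2π·283 = 1778 rad/s.
Step 2 — Component impedances:
  Z1: Z = 1/(jωC) = -j/(ω·C) = 0 - j5.624e+04 Ω
  Z2: Z = jωL = j·1778·0.05 = 0 + j88.91 Ω
  Z3: Z = jωL = j·1778·0.00143 = 0 + j2.543 Ω
Step 3 — With the output port shorted to ground, the output series arm Z2 runs from the junction to ground; the shunt arm Z3 also runs from the junction to ground. They appear in parallel: Z3 || Z2 = 0 + j2.472 Ω.
Step 4 — Series with input arm Z1: Z_in = Z1 + (Z3 || Z2) = 0 - j5.624e+04 Ω = 5.624e+04∠-90.0° Ω.
Step 5 — Source phasor: V = 10∠71.0° V = 3.256 + j9.455 V.
Step 6 — Ohm's law: I = V / Z_total = (3.256 + j9.455) / (0 - j5.624e+04) = -0.0001681 + j5.789e-05 A.
Step 7 — Convert to polar: |I| = 0.0001778 A, ∠I = 161.0°.

I = 0.0001778∠161.0° A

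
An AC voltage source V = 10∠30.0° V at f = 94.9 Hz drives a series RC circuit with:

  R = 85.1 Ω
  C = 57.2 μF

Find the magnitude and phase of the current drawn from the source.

Step 1 — Angular frequency: ω = 2π·f = 2π·94.9 = 596.3 rad/s.
Step 2 — Component impedances:
  R: Z = R = 85.1 Ω
  C: Z = 1/(jωC) = -j/(ω·C) = 0 - j29.32 Ω
Step 3 — Series combination: Z_total = R + C = 85.1 - j29.32 Ω = 90.01∠-19.0° Ω.
Step 4 — Source phasor: V = 10∠30.0° V = 8.66 + j5 V.
Step 5 — Ohm's law: I = V / Z_total = (8.66 + j5) / (85.1 - j29.32) = 0.07287 + j0.08386 A.
Step 6 — Convert to polar: |I| = 0.1111 A, ∠I = 49.0°.

I = 0.1111∠49.0° A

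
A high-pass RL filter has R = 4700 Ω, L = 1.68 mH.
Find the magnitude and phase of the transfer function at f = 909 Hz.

Step 1 — Angular frequency: ω = 2π·909 = 5711 rad/s.
Step 2 — Transfer function: H(jω) = jωL/(R + jωL).
Step 3 — Numerator jωL = j·9.595; denominator R + jωL = 4700 + j9.595.
Step 4 — H = 4.168e-06 + j0.002042.
Step 5 — Magnitude: |H| = 0.002042 (-53.8 dB); phase: φ = 89.9°.

|H| = 0.002042 (-53.8 dB), φ = 89.9°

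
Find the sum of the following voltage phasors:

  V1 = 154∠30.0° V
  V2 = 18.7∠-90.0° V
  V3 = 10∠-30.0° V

Step 1 — Convert each phasor to rectangular form:
  V1 = 154·(cos(30.0°) + j·sin(30.0°)) = 133.4 + j77 V
  V2 = 18.7·(cos(-90.0°) + j·sin(-90.0°)) = 0 - j18.7 V
  V3 = 10·(cos(-30.0°) + j·sin(-30.0°)) = 8.66 - j5 V
Step 2 — Sum components: V_total = 142 + j53.3 V.
Step 3 — Convert to polar: |V_total| = 151.7 V, ∠V_total = 20.6°.

V_total = 151.7∠20.6° V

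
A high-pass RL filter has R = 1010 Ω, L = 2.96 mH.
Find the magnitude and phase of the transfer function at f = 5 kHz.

Step 1 — Angular frequency: ω = 2π·5000 = 3.142e+04 rad/s.
Step 2 — Transfer function: H(jω) = jωL/(R + jωL).
Step 3 — Numerator jωL = j·92.99; denominator R + jωL = 1010 + j92.99.
Step 4 — H = 0.008406 + j0.0913.
Step 5 — Magnitude: |H| = 0.09168 (-20.8 dB); phase: φ = 84.7°.

|H| = 0.09168 (-20.8 dB), φ = 84.7°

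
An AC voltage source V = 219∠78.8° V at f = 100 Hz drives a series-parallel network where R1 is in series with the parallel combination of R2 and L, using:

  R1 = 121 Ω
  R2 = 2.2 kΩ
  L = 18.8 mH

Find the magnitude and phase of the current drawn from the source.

Step 1 — Angular frequency: ω = 2π·f = 2π·100 = 628.3 rad/s.
Step 2 — Component impedances:
  R1: Z = R = 121 Ω
  R2: Z = R = 2200 Ω
  L: Z = jωL = j·628.3·0.0188 = 0 + j11.81 Ω
Step 3 — Parallel branch: R2 || L = 1/(1/R2 + 1/L) = 0.06342 + j11.81 Ω.
Step 4 — Series with R1: Z_total = R1 + (R2 || L) = 121.1 + j11.81 Ω = 121.6∠5.6° Ω.
Step 5 — Source phasor: V = 219∠78.8° V = 42.54 + j214.8 V.
Step 6 — Ohm's law: I = V / Z_total = (42.54 + j214.8) / (121.1 + j11.81) = 0.5196 + j1.724 A.
Step 7 — Convert to polar: |I| = 1.8 A, ∠I = 73.2°.

I = 1.8∠73.2° A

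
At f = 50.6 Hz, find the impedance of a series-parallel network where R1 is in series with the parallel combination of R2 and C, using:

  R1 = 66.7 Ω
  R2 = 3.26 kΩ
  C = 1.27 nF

Step 1 — Angular frequency: ω = 2π·f = 2π·50.6 = 317.9 rad/s.
Step 2 — Component impedances:
  R1: Z = R = 66.7 Ω
  R2: Z = R = 3260 Ω
  C: Z = 1/(jωC) = -j/(ω·C) = 0 - j2.477e+06 Ω
Step 3 — Parallel branch: R2 || C = 1/(1/R2 + 1/C) = 3260 - j4.291 Ω.
Step 4 — Series with R1: Z_total = R1 + (R2 || C) = 3327 - j4.291 Ω = 3327∠-0.1° Ω.

Z = 3327 - j4.291 Ω = 3327∠-0.1° Ω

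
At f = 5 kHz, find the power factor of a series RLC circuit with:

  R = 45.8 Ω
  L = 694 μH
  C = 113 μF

Step 1 — Angular frequency: ω = 2π·f = 2π·5000 = 3.142e+04 rad/s.
Step 2 — Component impedances:
  R: Z = R = 45.8 Ω
  L: Z = jωL = j·3.142e+04·0.000694 = 0 + j21.8 Ω
  C: Z = 1/(jωC) = -j/(ω·C) = 0 - j0.2817 Ω
Step 3 — Series combination: Z_total = R + L + C = 45.8 + j21.52 Ω = 50.6∠25.2° Ω.
Step 4 — Power factor: PF = cos(φ) = Re(Z)/|Z| = 45.8/50.6 = 0.9051.
Step 5 — Type: Im(Z) = 21.52 ⇒ lagging (phase φ = 25.2°).

PF = 0.9051 (lagging, φ = 25.2°)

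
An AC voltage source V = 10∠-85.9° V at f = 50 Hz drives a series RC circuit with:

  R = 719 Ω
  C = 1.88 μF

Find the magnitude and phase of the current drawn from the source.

Step 1 — Angular frequency: ω = 2π·f = 2π·50 = 314.2 rad/s.
Step 2 — Component impedances:
  R: Z = R = 719 Ω
  C: Z = 1/(jωC) = -j/(ω·C) = 0 - j1693 Ω
Step 3 — Series combination: Z_total = R + C = 719 - j1693 Ω = 1839∠-67.0° Ω.
Step 4 — Source phasor: V = 10∠-85.9° V = 0.715 - j9.974 V.
Step 5 — Ohm's law: I = V / Z_total = (0.715 - j9.974) / (719 - j1693) = 0.005143 - j0.001762 A.
Step 6 — Convert to polar: |I| = 0.005436 A, ∠I = -18.9°.

I = 0.005436∠-18.9° A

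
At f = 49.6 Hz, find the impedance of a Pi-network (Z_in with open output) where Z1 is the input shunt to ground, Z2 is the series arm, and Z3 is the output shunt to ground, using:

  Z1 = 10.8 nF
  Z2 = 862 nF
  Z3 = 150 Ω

Step 1 — Angular frequency: ω = 2π·f = 2π·49.6 = 311.6 rad/s.
Step 2 — Component impedances:
  Z1: Z = 1/(jωC) = -j/(ω·C) = 0 - j2.971e+05 Ω
  Z2: Z = 1/(jωC) = -j/(ω·C) = 0 - j3722 Ω
  Z3: Z = R = 150 Ω
Step 3 — With open output, the series arm Z2 and the output shunt Z3 appear in series to ground: Z2 + Z3 = 150 - j3722 Ω.
Step 4 — Parallel with input shunt Z1: Z_in = Z1 || (Z2 + Z3) = 146.3 - j3676 Ω = 3679∠-87.7° Ω.

Z = 146.3 - j3676 Ω = 3679∠-87.7° Ω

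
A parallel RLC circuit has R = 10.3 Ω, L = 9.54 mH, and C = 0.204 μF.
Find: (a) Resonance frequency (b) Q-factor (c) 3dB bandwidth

Step 1 — Resonance: ω₀ = 1/√(LC) = 1/√(0.00954·2.04e-07) = 2.267e+04 rad/s.
Step 2 — f₀ = ω₀/(2π) = 3608 Hz.
Step 3 — Parallel Q: Q = R/(ω₀L) = 10.3/(2.267e+04·0.00954) = 0.04763.
Step 4 — Bandwidth: Δω = ω₀/Q = 4.759e+05 rad/s; BW = Δω/(2π) = 7.574e+04 Hz.

(a) f₀ = 3608 Hz  (b) Q = 0.04763  (c) BW = 7.574e+04 Hz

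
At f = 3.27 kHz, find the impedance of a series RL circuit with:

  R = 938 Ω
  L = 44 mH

Step 1 — Angular frequency: ω = 2π·f = 2π·3270 = 2.055e+04 rad/s.
Step 2 — Component impedances:
  R: Z = R = 938 Ω
  L: Z = jωL = j·2.055e+04·0.044 = 0 + j904 Ω
Step 3 — Series combination: Z_total = R + L = 938 + j904 Ω = 1303∠43.9° Ω.

Z = 938 + j904 Ω = 1303∠43.9° Ω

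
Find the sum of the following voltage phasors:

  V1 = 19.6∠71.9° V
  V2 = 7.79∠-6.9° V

Step 1 — Convert each phasor to rectangular form:
  V1 = 19.6·(cos(71.9°) + j·sin(71.9°)) = 6.089 + j18.63 V
  V2 = 7.79·(cos(-6.9°) + j·sin(-6.9°)) = 7.734 - j0.9359 V
Step 2 — Sum components: V_total = 13.82 + j17.69 V.
Step 3 — Convert to polar: |V_total| = 22.45 V, ∠V_total = 52.0°.

V_total = 22.45∠52.0° V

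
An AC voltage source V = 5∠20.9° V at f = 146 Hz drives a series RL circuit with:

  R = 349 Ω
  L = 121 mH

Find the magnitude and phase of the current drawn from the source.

Step 1 — Angular frequency: ω = 2π·f = 2π·146 = 917.3 rad/s.
Step 2 — Component impedances:
  R: Z = R = 349 Ω
  L: Z = jωL = j·917.3·0.121 = 0 + j111 Ω
Step 3 — Series combination: Z_total = R + L = 349 + j111 Ω = 366.2∠17.6° Ω.
Step 4 — Source phasor: V = 5∠20.9° V = 4.671 + j1.784 V.
Step 5 — Ohm's law: I = V / Z_total = (4.671 + j1.784) / (349 + j111) = 0.01363 + j0.0007756 A.
Step 6 — Convert to polar: |I| = 0.01365 A, ∠I = 3.3°.

I = 0.01365∠3.3° A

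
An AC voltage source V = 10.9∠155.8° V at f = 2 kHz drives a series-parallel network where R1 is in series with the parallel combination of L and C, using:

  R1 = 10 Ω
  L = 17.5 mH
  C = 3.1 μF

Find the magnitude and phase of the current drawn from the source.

Step 1 — Angular frequency: ω = 2π·f = 2π·2000 = 1.257e+04 rad/s.
Step 2 — Component impedances:
  R1: Z = R = 10 Ω
  L: Z = jωL = j·1.257e+04·0.0175 = 0 + j219.9 Ω
  C: Z = 1/(jωC) = -j/(ω·C) = 0 - j25.67 Ω
Step 3 — Parallel branch: L || C = 1/(1/L + 1/C) = 0 - j29.06 Ω.
Step 4 — Series with R1: Z_total = R1 + (L || C) = 10 - j29.06 Ω = 30.73∠-71.0° Ω.
Step 5 — Source phasor: V = 10.9∠155.8° V = -9.942 + j4.468 V.
Step 6 — Ohm's law: I = V / Z_total = (-9.942 + j4.468) / (10 - j29.06) = -0.2427 - j0.2586 A.
Step 7 — Convert to polar: |I| = 0.3546 A, ∠I = -133.2°.

I = 0.3546∠-133.2° A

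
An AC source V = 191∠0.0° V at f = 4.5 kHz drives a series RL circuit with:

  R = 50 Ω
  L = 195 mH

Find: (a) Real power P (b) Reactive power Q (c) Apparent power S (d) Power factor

Step 1 — Angular frequency: ω = 2π·f = 2π·4500 = 2.827e+04 rad/s.
Step 2 — Component impedances:
  R: Z = R = 50 Ω
  L: Z = jωL = j·2.827e+04·0.195 = 0 + j5513 Ω
Step 3 — Series combination: Z_total = R + L = 50 + j5513 Ω = 5514∠89.5° Ω.
Step 4 — Source phasor: V = 191∠0.0° V = 191 V.
Step 5 — Current: I = V / Z = 0.0003141 - j0.03464 A = 0.03464∠-89.5° A.
Step 6 — Complex power: S = V·I* = 0.06 + j6.616 VA.
Step 7 — Real power: P = Re(S) = 0.06 W.
Step 8 — Reactive power: Q = Im(S) = 6.616 VAR.
Step 9 — Apparent power: |S| = 6.616 VA.
Step 10 — Power factor: PF = P/|S| = 0.009068 (lagging).

(a) P = 0.06 W  (b) Q = 6.616 VAR  (c) S = 6.616 VA  (d) PF = 0.009068 (lagging)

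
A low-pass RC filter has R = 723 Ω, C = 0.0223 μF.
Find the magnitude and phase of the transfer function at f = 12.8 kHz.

Step 1 — Angular frequency: ω = 2π·1.28e+04 = 8.042e+04 rad/s.
Step 2 — Transfer function: H(jω) = 1/(1 + jωRC).
Step 3 — Denominator: 1 + jωRC = 1 + j·8.042e+04·723·2.23e-08 = 1 + j1.297.
Step 4 — H = 0.3729 - j0.4836.
Step 5 — Magnitude: |H| = 0.6107 (-4.3 dB); phase: φ = -52.4°.

|H| = 0.6107 (-4.3 dB), φ = -52.4°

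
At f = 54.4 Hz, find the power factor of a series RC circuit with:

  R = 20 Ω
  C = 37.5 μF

Step 1 — Angular frequency: ω = 2π·f = 2π·54.4 = 341.8 rad/s.
Step 2 — Component impedances:
  R: Z = R = 20 Ω
  C: Z = 1/(jωC) = -j/(ω·C) = 0 - j78.02 Ω
Step 3 — Series combination: Z_total = R + C = 20 - j78.02 Ω = 80.54∠-75.6° Ω.
Step 4 — Power factor: PF = cos(φ) = Re(Z)/|Z| = 20/80.54 = 0.2483.
Step 5 — Type: Im(Z) = -78.02 ⇒ leading (phase φ = -75.6°).

PF = 0.2483 (leading, φ = -75.6°)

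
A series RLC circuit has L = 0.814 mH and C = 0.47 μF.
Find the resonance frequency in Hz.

Step 1 — Resonance condition Im(Z)=0 gives ω₀ = 1/√(LC).
Step 2 — ω₀ = 1/√(0.000814·4.7e-07) = 5.113e+04 rad/s.
Step 3 — f₀ = ω₀/(2π) = 8137 Hz.

f₀ = 8137 Hz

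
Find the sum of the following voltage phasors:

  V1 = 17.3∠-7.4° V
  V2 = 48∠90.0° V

Step 1 — Convert each phasor to rectangular form:
  V1 = 17.3·(cos(-7.4°) + j·sin(-7.4°)) = 17.16 - j2.228 V
  V2 = 48·(cos(90.0°) + j·sin(90.0°)) = 0 + j48 V
Step 2 — Sum components: V_total = 17.16 + j45.77 V.
Step 3 — Convert to polar: |V_total| = 48.88 V, ∠V_total = 69.5°.

V_total = 48.88∠69.5° V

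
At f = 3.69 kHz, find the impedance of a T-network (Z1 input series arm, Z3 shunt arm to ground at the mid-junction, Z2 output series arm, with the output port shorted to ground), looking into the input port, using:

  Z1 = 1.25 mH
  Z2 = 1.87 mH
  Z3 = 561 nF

Step 1 — Angular frequency: ω = 2π·f = 2π·3690 = 2.318e+04 rad/s.
Step 2 — Component impedances:
  Z1: Z = jωL = j·2.318e+04·0.00125 = 0 + j28.98 Ω
  Z2: Z = jωL = j·2.318e+04·0.00187 = 0 + j43.36 Ω
  Z3: Z = 1/(jωC) = -j/(ω·C) = 0 - j76.88 Ω
Step 3 — With the output port shorted to ground, the output series arm Z2 runs from the junction to ground; the shunt arm Z3 also runs from the junction to ground. They appear in parallel: Z3 || Z2 = 0 + j99.42 Ω.
Step 4 — Series with input arm Z1: Z_in = Z1 + (Z3 || Z2) = 0 + j128.4 Ω = 128.4∠90.0° Ω.

Z = 0 + j128.4 Ω = 128.4∠90.0° Ω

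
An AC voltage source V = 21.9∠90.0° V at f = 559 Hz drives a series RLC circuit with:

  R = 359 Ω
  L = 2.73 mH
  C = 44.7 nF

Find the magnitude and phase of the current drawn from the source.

Step 1 — Angular frequency: ω = 2π·f = 2π·559 = 3512 rad/s.
Step 2 — Component impedances:
  R: Z = R = 359 Ω
  L: Z = jωL = j·3512·0.00273 = 0 + j9.589 Ω
  C: Z = 1/(jωC) = -j/(ω·C) = 0 - j6369 Ω
Step 3 — Series combination: Z_total = R + L + C = 359 - j6360 Ω = 6370∠-86.8° Ω.
Step 4 — Source phasor: V = 21.9∠90.0° V = 0 + j21.9 V.
Step 5 — Ohm's law: I = V / Z_total = (0 + j21.9) / (359 - j6360) = -0.003433 + j0.0001938 A.
Step 6 — Convert to polar: |I| = 0.003438 A, ∠I = 176.8°.

I = 0.003438∠176.8° A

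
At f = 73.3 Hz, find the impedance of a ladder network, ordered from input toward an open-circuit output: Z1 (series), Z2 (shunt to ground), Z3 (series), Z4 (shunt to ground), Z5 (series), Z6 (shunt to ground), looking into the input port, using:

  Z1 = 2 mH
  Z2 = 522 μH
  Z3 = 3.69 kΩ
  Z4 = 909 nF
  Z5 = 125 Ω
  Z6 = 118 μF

Step 1 — Angular frequency: ω = 2π·f = 2π·73.3 = 460.6 rad/s.
Step 2 — Component impedances:
  Z1: Z = jωL = j·460.6·0.002 = 0 + j0.9211 Ω
  Z2: Z = jωL = j·460.6·0.000522 = 0 + j0.2404 Ω
  Z3: Z = R = 3690 Ω
  Z4: Z = 1/(jωC) = -j/(ω·C) = 0 - j2389 Ω
  Z5: Z = R = 125 Ω
  Z6: Z = 1/(jωC) = -j/(ω·C) = 0 - j18.4 Ω
Step 3 — Ladder network (open output): work backward from the far end, alternating series and parallel combinations. Z_in = 1.516e-05 + j1.162 Ω = 1.162∠90.0° Ω.

Z = 1.516e-05 + j1.162 Ω = 1.162∠90.0° Ω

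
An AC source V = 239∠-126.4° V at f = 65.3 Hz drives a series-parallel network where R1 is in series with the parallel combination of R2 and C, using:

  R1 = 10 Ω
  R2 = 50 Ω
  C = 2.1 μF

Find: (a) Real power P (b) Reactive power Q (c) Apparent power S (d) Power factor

Step 1 — Angular frequency: ω = 2π·f = 2π·65.3 = 410.3 rad/s.
Step 2 — Component impedances:
  R1: Z = R = 10 Ω
  R2: Z = R = 50 Ω
  C: Z = 1/(jωC) = -j/(ω·C) = 0 - j1161 Ω
Step 3 — Parallel branch: R2 || C = 1/(1/R2 + 1/C) = 49.91 - j2.15 Ω.
Step 4 — Series with R1: Z_total = R1 + (R2 || C) = 59.91 - j2.15 Ω = 59.95∠-2.1° Ω.
Step 5 — Source phasor: V = 239∠-126.4° V = -141.8 - j192.4 V.
Step 6 — Current: I = V / Z = -2.249 - j3.292 A = 3.987∠-124.3° A.
Step 7 — Complex power: S = V·I* = 952.3 - j34.18 VA.
Step 8 — Real power: P = Re(S) = 952.3 W.
Step 9 — Reactive power: Q = Im(S) = -34.18 VAR.
Step 10 — Apparent power: |S| = 952.9 VA.
Step 11 — Power factor: PF = P/|S| = 0.9994 (leading).

(a) P = 952.3 W  (b) Q = -34.18 VAR  (c) S = 952.9 VA  (d) PF = 0.9994 (leading)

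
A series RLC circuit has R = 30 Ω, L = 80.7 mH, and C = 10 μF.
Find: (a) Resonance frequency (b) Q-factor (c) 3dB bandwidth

Step 1 — Resonance: ω₀ = 1/√(LC) = 1/√(0.0807·1e-05) = 1113 rad/s.
Step 2 — f₀ = ω₀/(2π) = 177.2 Hz.
Step 3 — Series Q: Q = ω₀L/R = 1113·0.0807/30 = 2.994.
Step 4 — Bandwidth: Δω = ω₀/Q = 371.7 rad/s; BW = Δω/(2π) = 59.17 Hz.

(a) f₀ = 177.2 Hz  (b) Q = 2.994  (c) BW = 59.17 Hz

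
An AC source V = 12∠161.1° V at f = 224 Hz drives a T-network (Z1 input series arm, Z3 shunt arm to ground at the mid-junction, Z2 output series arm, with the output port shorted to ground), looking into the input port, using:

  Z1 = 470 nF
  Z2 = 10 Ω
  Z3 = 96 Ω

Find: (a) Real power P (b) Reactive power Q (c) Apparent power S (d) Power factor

Step 1 — Angular frequency: ω = 2π·f = 2π·224 = 1407 rad/s.
Step 2 — Component impedances:
  Z1: Z = 1/(jωC) = -j/(ω·C) = 0 - j1512 Ω
  Z2: Z = R = 10 Ω
  Z3: Z = R = 96 Ω
Step 3 — With the output port shorted to ground, the output series arm Z2 runs from the junction to ground; the shunt arm Z3 also runs from the junction to ground. They appear in parallel: Z3 || Z2 = 9.057 Ω.
Step 4 — Series with input arm Z1: Z_in = Z1 + (Z3 || Z2) = 9.057 - j1512 Ω = 1512∠-89.7° Ω.
Step 5 — Source phasor: V = 12∠161.1° V = -11.35 + j3.887 V.
Step 6 — Current: I = V / Z = -0.002616 - j0.007494 A = 0.007938∠-109.2° A.
Step 7 — Complex power: S = V·I* = 0.0005706 - j0.09525 VA.
Step 8 — Real power: P = Re(S) = 0.0005706 W.
Step 9 — Reactive power: Q = Im(S) = -0.09525 VAR.
Step 10 — Apparent power: |S| = 0.09525 VA.
Step 11 — Power factor: PF = P/|S| = 0.005991 (leading).

(a) P = 0.0005706 W  (b) Q = -0.09525 VAR  (c) S = 0.09525 VA  (d) PF = 0.005991 (leading)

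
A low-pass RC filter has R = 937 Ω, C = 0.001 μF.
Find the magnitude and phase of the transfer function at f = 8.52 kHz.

Step 1 — Angular frequency: ω = 2π·8520 = 5.353e+04 rad/s.
Step 2 — Transfer function: H(jω) = 1/(1 + jωRC).
Step 3 — Denominator: 1 + jωRC = 1 + j·5.353e+04·937·1e-09 = 1 + j0.05016.
Step 4 — H = 0.9975 - j0.05003.
Step 5 — Magnitude: |H| = 0.9987 (-0.0 dB); phase: φ = -2.9°.

|H| = 0.9987 (-0.0 dB), φ = -2.9°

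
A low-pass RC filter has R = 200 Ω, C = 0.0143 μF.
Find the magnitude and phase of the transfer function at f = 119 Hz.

Step 1 — Angular frequency: ω = 2π·119 = 747.7 rad/s.
Step 2 — Transfer function: H(jω) = 1/(1 + jωRC).
Step 3 — Denominator: 1 + jωRC = 1 + j·747.7·200·1.43e-08 = 1 + j0.002138.
Step 4 — H = 1 - j0.002138.
Step 5 — Magnitude: |H| = 1 (-0.0 dB); phase: φ = -0.1°.

|H| = 1 (-0.0 dB), φ = -0.1°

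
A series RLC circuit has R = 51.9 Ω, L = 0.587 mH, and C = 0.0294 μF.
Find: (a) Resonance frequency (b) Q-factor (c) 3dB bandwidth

Step 1 — Resonance: ω₀ = 1/√(LC) = 1/√(0.000587·2.94e-08) = 2.407e+05 rad/s.
Step 2 — f₀ = ω₀/(2π) = 3.831e+04 Hz.
Step 3 — Series Q: Q = ω₀L/R = 2.407e+05·0.000587/51.9 = 2.723.
Step 4 — Bandwidth: Δω = ω₀/Q = 8.842e+04 rad/s; BW = Δω/(2π) = 1.407e+04 Hz.

(a) f₀ = 3.831e+04 Hz  (b) Q = 2.723  (c) BW = 1.407e+04 Hz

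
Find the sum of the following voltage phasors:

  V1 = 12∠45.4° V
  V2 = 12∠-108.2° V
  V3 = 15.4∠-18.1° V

Step 1 — Convert each phasor to rectangular form:
  V1 = 12·(cos(45.4°) + j·sin(45.4°)) = 8.426 + j8.544 V
  V2 = 12·(cos(-108.2°) + j·sin(-108.2°)) = -3.748 - j11.4 V
  V3 = 15.4·(cos(-18.1°) + j·sin(-18.1°)) = 14.64 - j4.784 V
Step 2 — Sum components: V_total = 19.32 - j7.64 V.
Step 3 — Convert to polar: |V_total| = 20.77 V, ∠V_total = -21.6°.

V_total = 20.77∠-21.6° V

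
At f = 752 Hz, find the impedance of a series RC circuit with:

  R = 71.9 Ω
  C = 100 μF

Step 1 — Angular frequency: ω = 2π·f = 2π·752 = 4725 rad/s.
Step 2 — Component impedances:
  R: Z = R = 71.9 Ω
  C: Z = 1/(jωC) = -j/(ω·C) = 0 - j2.116 Ω
Step 3 — Series combination: Z_total = R + C = 71.9 - j2.116 Ω = 71.93∠-1.7° Ω.

Z = 71.9 - j2.116 Ω = 71.93∠-1.7° Ω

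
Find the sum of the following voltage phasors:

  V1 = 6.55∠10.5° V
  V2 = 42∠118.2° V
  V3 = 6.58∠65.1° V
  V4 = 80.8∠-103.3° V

Step 1 — Convert each phasor to rectangular form:
  V1 = 6.55·(cos(10.5°) + j·sin(10.5°)) = 6.44 + j1.194 V
  V2 = 42·(cos(118.2°) + j·sin(118.2°)) = -19.85 + j37.01 V
  V3 = 6.58·(cos(65.1°) + j·sin(65.1°)) = 2.77 + j5.968 V
  V4 = 80.8·(cos(-103.3°) + j·sin(-103.3°)) = -18.59 - j78.63 V
Step 2 — Sum components: V_total = -29.22 - j34.46 V.
Step 3 — Convert to polar: |V_total| = 45.18 V, ∠V_total = -130.3°.

V_total = 45.18∠-130.3° V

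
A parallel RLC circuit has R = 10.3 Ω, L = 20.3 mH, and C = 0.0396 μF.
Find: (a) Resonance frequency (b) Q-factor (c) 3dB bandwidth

Step 1 — Resonance: ω₀ = 1/√(LC) = 1/√(0.0203·3.96e-08) = 3.527e+04 rad/s.
Step 2 — f₀ = ω₀/(2π) = 5613 Hz.
Step 3 — Parallel Q: Q = R/(ω₀L) = 10.3/(3.527e+04·0.0203) = 0.01439.
Step 4 — Bandwidth: Δω = ω₀/Q = 2.452e+06 rad/s; BW = Δω/(2π) = 3.902e+05 Hz.

(a) f₀ = 5613 Hz  (b) Q = 0.01439  (c) BW = 3.902e+05 Hz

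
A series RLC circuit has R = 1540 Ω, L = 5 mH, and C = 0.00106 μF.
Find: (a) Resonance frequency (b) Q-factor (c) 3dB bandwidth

Step 1 — Resonance: ω₀ = 1/√(LC) = 1/√(0.005·1.06e-09) = 4.344e+05 rad/s.
Step 2 — f₀ = ω₀/(2π) = 6.913e+04 Hz.
Step 3 — Series Q: Q = ω₀L/R = 4.344e+05·0.005/1540 = 1.41.
Step 4 — Bandwidth: Δω = ω₀/Q = 3.08e+05 rad/s; BW = Δω/(2π) = 4.902e+04 Hz.

(a) f₀ = 6.913e+04 Hz  (b) Q = 1.41  (c) BW = 4.902e+04 Hz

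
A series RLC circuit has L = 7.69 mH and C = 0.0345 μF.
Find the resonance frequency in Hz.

Step 1 — Resonance condition Im(Z)=0 gives ω₀ = 1/√(LC).
Step 2 — ω₀ = 1/√(0.00769·3.45e-08) = 6.139e+04 rad/s.
Step 3 — f₀ = ω₀/(2π) = 9771 Hz.

f₀ = 9771 Hz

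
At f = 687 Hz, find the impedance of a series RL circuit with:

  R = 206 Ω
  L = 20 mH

Step 1 — Angular frequency: ω = 2π·f = 2π·687 = 4317 rad/s.
Step 2 — Component impedances:
  R: Z = R = 206 Ω
  L: Z = jωL = j·4317·0.02 = 0 + j86.33 Ω
Step 3 — Series combination: Z_total = R + L = 206 + j86.33 Ω = 223.4∠22.7° Ω.

Z = 206 + j86.33 Ω = 223.4∠22.7° Ω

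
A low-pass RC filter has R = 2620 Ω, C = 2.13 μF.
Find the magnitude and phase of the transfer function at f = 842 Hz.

Step 1 — Angular frequency: ω = 2π·842 = 5290 rad/s.
Step 2 — Transfer function: H(jω) = 1/(1 + jωRC).
Step 3 — Denominator: 1 + jωRC = 1 + j·5290·2620·2.13e-06 = 1 + j29.52.
Step 4 — H = 0.001146 - j0.03383.
Step 5 — Magnitude: |H| = 0.03385 (-29.4 dB); phase: φ = -88.1°.

|H| = 0.03385 (-29.4 dB), φ = -88.1°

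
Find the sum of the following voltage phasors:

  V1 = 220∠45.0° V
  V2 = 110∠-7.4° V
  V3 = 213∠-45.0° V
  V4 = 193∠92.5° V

Step 1 — Convert each phasor to rectangular form:
  V1 = 220·(cos(45.0°) + j·sin(45.0°)) = 155.6 + j155.6 V
  V2 = 110·(cos(-7.4°) + j·sin(-7.4°)) = 109.1 - j14.17 V
  V3 = 213·(cos(-45.0°) + j·sin(-45.0°)) = 150.6 - j150.6 V
  V4 = 193·(cos(92.5°) + j·sin(92.5°)) = -8.419 + j192.8 V
Step 2 — Sum components: V_total = 406.8 + j183.6 V.
Step 3 — Convert to polar: |V_total| = 446.4 V, ∠V_total = 24.3°.

V_total = 446.4∠24.3° V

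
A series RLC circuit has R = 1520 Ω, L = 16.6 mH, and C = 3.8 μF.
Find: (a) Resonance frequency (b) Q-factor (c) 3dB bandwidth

Step 1 — Resonance condition Im(Z)=0 gives ω₀ = 1/√(LC).
Step 2 — ω₀ = 1/√(0.0166·3.8e-06) = 3982 rad/s.
Step 3 — f₀ = ω₀/(2π) = 633.7 Hz.
Step 4 — Series Q: Q = ω₀L/R = 3982·0.0166/1520 = 0.04348.
Step 5 — 3dB bandwidth: Δω = ω₀/Q = 9.157e+04 rad/s; BW = Δω/(2π) = 1.457e+04 Hz.

(a) f₀ = 633.7 Hz  (b) Q = 0.04348  (c) BW = 1.457e+04 Hz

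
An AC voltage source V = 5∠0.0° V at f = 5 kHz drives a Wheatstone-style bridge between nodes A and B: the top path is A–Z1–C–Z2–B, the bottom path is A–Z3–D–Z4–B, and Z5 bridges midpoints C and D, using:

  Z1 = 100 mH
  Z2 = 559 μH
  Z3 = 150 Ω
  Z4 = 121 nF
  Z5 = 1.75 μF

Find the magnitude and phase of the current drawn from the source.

Step 1 — Angular frequency: ω = 2π·f = 2π·5000 = 3.142e+04 rad/s.
Step 2 — Component impedances:
  Z1: Z = jωL = j·3.142e+04·0.1 = 0 + j3142 Ω
  Z2: Z = jωL = j·3.142e+04·0.000559 = 0 + j17.56 Ω
  Z3: Z = R = 150 Ω
  Z4: Z = 1/(jωC) = -j/(ω·C) = 0 - j263.1 Ω
  Z5: Z = 1/(jωC) = -j/(ω·C) = 0 - j18.19 Ω
Step 3 — Bridge requires nodal analysis (the Z5 bridge couples midpoints C and D, so the two paths cannot be reduced to a simple series/parallel combination). Setting node B to ground and injecting 1 A at node A, the 3-node admittance system at A, C, D solves to V_A = Z_AB = 151.4 + j6.536 Ω = 151.5∠2.5° Ω.
Step 4 — Source phasor: V = 5∠0.0° V = 5 V.
Step 5 — Ohm's law: I = V / Z_total = (5) / (151.4 + j6.536) = 0.03296 - j0.001423 A.
Step 6 — Convert to polar: |I| = 0.03299 A, ∠I = -2.5°.

I = 0.03299∠-2.5° A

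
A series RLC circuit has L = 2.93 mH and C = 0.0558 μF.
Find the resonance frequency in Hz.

Step 1 — Resonance condition Im(Z)=0 gives ω₀ = 1/√(LC).
Step 2 — ω₀ = 1/√(0.00293·5.58e-08) = 7.821e+04 rad/s.
Step 3 — f₀ = ω₀/(2π) = 1.245e+04 Hz.

f₀ = 1.245e+04 Hz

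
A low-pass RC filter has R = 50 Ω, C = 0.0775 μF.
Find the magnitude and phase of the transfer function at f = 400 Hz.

Step 1 — Angular frequency: ω = 2π·400 = 2513 rad/s.
Step 2 — Transfer function: H(jω) = 1/(1 + jωRC).
Step 3 — Denominator: 1 + jωRC = 1 + j·2513·50·7.75e-08 = 1 + j0.009739.
Step 4 — H = 0.9999 - j0.009738.
Step 5 — Magnitude: |H| = 1 (-0.0 dB); phase: φ = -0.6°.

|H| = 1 (-0.0 dB), φ = -0.6°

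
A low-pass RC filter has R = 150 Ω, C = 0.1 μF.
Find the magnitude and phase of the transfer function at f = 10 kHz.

Step 1 — Angular frequency: ω = 2π·1e+04 = 6.283e+04 rad/s.
Step 2 — Transfer function: H(jω) = 1/(1 + jωRC).
Step 3 — Denominator: 1 + jωRC = 1 + j·6.283e+04·150·1e-07 = 1 + j0.9425.
Step 4 — H = 0.5296 - j0.4991.
Step 5 — Magnitude: |H| = 0.7277 (-2.8 dB); phase: φ = -43.3°.

|H| = 0.7277 (-2.8 dB), φ = -43.3°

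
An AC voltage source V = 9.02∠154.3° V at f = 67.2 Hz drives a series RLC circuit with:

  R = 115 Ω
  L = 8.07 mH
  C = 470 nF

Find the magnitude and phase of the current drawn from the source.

Step 1 — Angular frequency: ω = 2π·f = 2π·67.2 = 422.2 rad/s.
Step 2 — Component impedances:
  R: Z = R = 115 Ω
  L: Z = jωL = j·422.2·0.00807 = 0 + j3.407 Ω
  C: Z = 1/(jωC) = -j/(ω·C) = 0 - j5039 Ω
Step 3 — Series combination: Z_total = R + L + C = 115 - j5036 Ω = 5037∠-88.7° Ω.
Step 4 — Source phasor: V = 9.02∠154.3° V = -8.128 + j3.912 V.
Step 5 — Ohm's law: I = V / Z_total = (-8.128 + j3.912) / (115 - j5036) = -0.0008132 - j0.001595 A.
Step 6 — Convert to polar: |I| = 0.001791 A, ∠I = -117.0°.

I = 0.001791∠-117.0° A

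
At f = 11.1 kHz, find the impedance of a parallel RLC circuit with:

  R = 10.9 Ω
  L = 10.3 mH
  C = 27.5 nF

Step 1 — Angular frequency: ω = 2π·f = 2π·1.11e+04 = 6.974e+04 rad/s.
Step 2 — Component impedances:
  R: Z = R = 10.9 Ω
  L: Z = jωL = j·6.974e+04·0.0103 = 0 + j718.4 Ω
  C: Z = 1/(jωC) = -j/(ω·C) = 0 - j521.4 Ω
Step 3 — Parallel combination: 1/Z_total = 1/R + 1/L + 1/C; Z_total = 10.9 - j0.06248 Ω = 10.9∠-0.3° Ω.

Z = 10.9 - j0.06248 Ω = 10.9∠-0.3° Ω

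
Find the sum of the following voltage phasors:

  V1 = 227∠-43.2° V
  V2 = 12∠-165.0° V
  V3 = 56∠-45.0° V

Step 1 — Convert each phasor to rectangular form:
  V1 = 227·(cos(-43.2°) + j·sin(-43.2°)) = 165.5 - j155.4 V
  V2 = 12·(cos(-165.0°) + j·sin(-165.0°)) = -11.59 - j3.106 V
  V3 = 56·(cos(-45.0°) + j·sin(-45.0°)) = 39.6 - j39.6 V
Step 2 — Sum components: V_total = 193.5 - j198.1 V.
Step 3 — Convert to polar: |V_total| = 276.9 V, ∠V_total = -45.7°.

V_total = 276.9∠-45.7° V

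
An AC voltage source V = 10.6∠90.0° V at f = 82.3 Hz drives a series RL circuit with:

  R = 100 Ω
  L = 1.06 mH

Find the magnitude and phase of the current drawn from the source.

Step 1 — Angular frequency: ω = 2π·f = 2π·82.3 = 517.1 rad/s.
Step 2 — Component impedances:
  R: Z = R = 100 Ω
  L: Z = jωL = j·517.1·0.00106 = 0 + j0.5481 Ω
Step 3 — Series combination: Z_total = R + L = 100 + j0.5481 Ω = 100∠0.3° Ω.
Step 4 — Source phasor: V = 10.6∠90.0° V = 0 + j10.6 V.
Step 5 — Ohm's law: I = V / Z_total = (0 + j10.6) / (100 + j0.5481) = 0.000581 + j0.106 A.
Step 6 — Convert to polar: |I| = 0.106 A, ∠I = 89.7°.

I = 0.106∠89.7° A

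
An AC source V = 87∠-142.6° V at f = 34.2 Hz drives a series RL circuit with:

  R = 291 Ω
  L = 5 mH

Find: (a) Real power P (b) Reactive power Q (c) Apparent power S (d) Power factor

Step 1 — Angular frequency: ω = 2π·f = 2π·34.2 = 214.9 rad/s.
Step 2 — Component impedances:
  R: Z = R = 291 Ω
  L: Z = jωL = j·214.9·0.005 = 0 + j1.074 Ω
Step 3 — Series combination: Z_total = R + L = 291 + j1.074 Ω = 291∠0.2° Ω.
Step 4 — Source phasor: V = 87∠-142.6° V = -69.11 - j52.84 V.
Step 5 — Current: I = V / Z = -0.2382 - j0.1807 A = 0.299∠-142.8° A.
Step 6 — Complex power: S = V·I* = 26.01 + j0.09603 VA.
Step 7 — Real power: P = Re(S) = 26.01 W.
Step 8 — Reactive power: Q = Im(S) = 0.09603 VAR.
Step 9 — Apparent power: |S| = 26.01 VA.
Step 10 — Power factor: PF = P/|S| = 1 (lagging).

(a) P = 26.01 W  (b) Q = 0.09603 VAR  (c) S = 26.01 VA  (d) PF = 1 (lagging)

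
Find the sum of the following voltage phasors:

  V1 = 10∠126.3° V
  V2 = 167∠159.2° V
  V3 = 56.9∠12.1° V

Step 1 — Convert each phasor to rectangular form:
  V1 = 10·(cos(126.3°) + j·sin(126.3°)) = -5.92 + j8.059 V
  V2 = 167·(cos(159.2°) + j·sin(159.2°)) = -156.1 + j59.3 V
  V3 = 56.9·(cos(12.1°) + j·sin(12.1°)) = 55.64 + j11.93 V
Step 2 — Sum components: V_total = -106.4 + j79.29 V.
Step 3 — Convert to polar: |V_total| = 132.7 V, ∠V_total = 143.3°.

V_total = 132.7∠143.3° V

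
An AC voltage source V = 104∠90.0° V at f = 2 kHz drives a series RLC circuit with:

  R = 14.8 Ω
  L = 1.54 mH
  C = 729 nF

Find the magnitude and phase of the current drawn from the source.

Step 1 — Angular frequency: ω = 2π·f = 2π·2000 = 1.257e+04 rad/s.
Step 2 — Component impedances:
  R: Z = R = 14.8 Ω
  L: Z = jωL = j·1.257e+04·0.00154 = 0 + j19.35 Ω
  C: Z = 1/(jωC) = -j/(ω·C) = 0 - j109.2 Ω
Step 3 — Series combination: Z_total = R + L + C = 14.8 - j89.81 Ω = 91.02∠-80.6° Ω.
Step 4 — Source phasor: V = 104∠90.0° V = 0 + j104 V.
Step 5 — Ohm's law: I = V / Z_total = (0 + j104) / (14.8 - j89.81) = -1.127 + j0.1858 A.
Step 6 — Convert to polar: |I| = 1.143 A, ∠I = 170.6°.

I = 1.143∠170.6° A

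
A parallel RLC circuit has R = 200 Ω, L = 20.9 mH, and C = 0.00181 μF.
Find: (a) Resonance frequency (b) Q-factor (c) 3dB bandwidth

Step 1 — Resonance: ω₀ = 1/√(LC) = 1/√(0.0209·1.81e-09) = 1.626e+05 rad/s.
Step 2 — f₀ = ω₀/(2π) = 2.588e+04 Hz.
Step 3 — Parallel Q: Q = R/(ω₀L) = 200/(1.626e+05·0.0209) = 0.05886.
Step 4 — Bandwidth: Δω = ω₀/Q = 2.762e+06 rad/s; BW = Δω/(2π) = 4.397e+05 Hz.

(a) f₀ = 2.588e+04 Hz  (b) Q = 0.05886  (c) BW = 4.397e+05 Hz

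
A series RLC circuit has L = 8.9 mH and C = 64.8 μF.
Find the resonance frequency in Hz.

Step 1 — Resonance condition Im(Z)=0 gives ω₀ = 1/√(LC).
Step 2 — ω₀ = 1/√(0.0089·6.48e-05) = 1317 rad/s.
Step 3 — f₀ = ω₀/(2π) = 209.6 Hz.

f₀ = 209.6 Hz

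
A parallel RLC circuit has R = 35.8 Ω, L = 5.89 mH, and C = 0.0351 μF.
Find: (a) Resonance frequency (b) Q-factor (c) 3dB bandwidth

Step 1 — Resonance: ω₀ = 1/√(LC) = 1/√(0.00589·3.51e-08) = 6.955e+04 rad/s.
Step 2 — f₀ = ω₀/(2π) = 1.107e+04 Hz.
Step 3 — Parallel Q: Q = R/(ω₀L) = 35.8/(6.955e+04·0.00589) = 0.08739.
Step 4 — Bandwidth: Δω = ω₀/Q = 7.958e+05 rad/s; BW = Δω/(2π) = 1.267e+05 Hz.

(a) f₀ = 1.107e+04 Hz  (b) Q = 0.08739  (c) BW = 1.267e+05 Hz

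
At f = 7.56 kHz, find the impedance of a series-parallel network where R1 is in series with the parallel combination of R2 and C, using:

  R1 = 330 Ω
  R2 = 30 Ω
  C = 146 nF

Step 1 — Angular frequency: ω = 2π·f = 2π·7560 = 4.75e+04 rad/s.
Step 2 — Component impedances:
  R1: Z = R = 330 Ω
  R2: Z = R = 30 Ω
  C: Z = 1/(jωC) = -j/(ω·C) = 0 - j144.2 Ω
Step 3 — Parallel branch: R2 || C = 1/(1/R2 + 1/C) = 28.76 - j5.983 Ω.
Step 4 — Series with R1: Z_total = R1 + (R2 || C) = 358.8 - j5.983 Ω = 358.8∠-1.0° Ω.

Z = 358.8 - j5.983 Ω = 358.8∠-1.0° Ω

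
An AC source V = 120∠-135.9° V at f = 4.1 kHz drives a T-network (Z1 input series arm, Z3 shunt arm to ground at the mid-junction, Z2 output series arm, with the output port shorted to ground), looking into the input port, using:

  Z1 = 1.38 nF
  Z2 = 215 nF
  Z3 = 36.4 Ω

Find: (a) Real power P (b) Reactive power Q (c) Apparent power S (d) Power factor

Step 1 — Angular frequency: ω = 2π·f = 2π·4100 = 2.576e+04 rad/s.
Step 2 — Component impedances:
  Z1: Z = 1/(jωC) = -j/(ω·C) = 0 - j2.813e+04 Ω
  Z2: Z = 1/(jωC) = -j/(ω·C) = 0 - j180.6 Ω
  Z3: Z = R = 36.4 Ω
Step 3 — With the output port shorted to ground, the output series arm Z2 runs from the junction to ground; the shunt arm Z3 also runs from the junction to ground. They appear in parallel: Z3 || Z2 = 34.98 - j7.052 Ω.
Step 4 — Series with input arm Z1: Z_in = Z1 + (Z3 || Z2) = 34.98 - j2.814e+04 Ω = 2.814e+04∠-89.9° Ω.
Step 5 — Source phasor: V = 120∠-135.9° V = -86.18 - j83.51 V.
Step 6 — Current: I = V / Z = 0.002964 - j0.003066 A = 0.004265∠-46.0° A.
Step 7 — Complex power: S = V·I* = 0.0006363 - j0.5118 VA.
Step 8 — Real power: P = Re(S) = 0.0006363 W.
Step 9 — Reactive power: Q = Im(S) = -0.5118 VAR.
Step 10 — Apparent power: |S| = 0.5118 VA.
Step 11 — Power factor: PF = P/|S| = 0.001243 (leading).

(a) P = 0.0006363 W  (b) Q = -0.5118 VAR  (c) S = 0.5118 VA  (d) PF = 0.001243 (leading)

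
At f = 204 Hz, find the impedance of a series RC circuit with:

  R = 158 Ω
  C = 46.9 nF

Step 1 — Angular frequency: ω = 2π·f = 2π·204 = 1282 rad/s.
Step 2 — Component impedances:
  R: Z = R = 158 Ω
  C: Z = 1/(jωC) = -j/(ω·C) = 0 - j1.663e+04 Ω
Step 3 — Series combination: Z_total = R + C = 158 - j1.663e+04 Ω = 1.664e+04∠-89.5° Ω.

Z = 158 - j1.663e+04 Ω = 1.664e+04∠-89.5° Ω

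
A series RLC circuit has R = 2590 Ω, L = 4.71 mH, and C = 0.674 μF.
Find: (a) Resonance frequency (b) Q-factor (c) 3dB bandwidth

Step 1 — Resonance condition Im(Z)=0 gives ω₀ = 1/√(LC).
Step 2 — ω₀ = 1/√(0.00471·6.74e-07) = 1.775e+04 rad/s.
Step 3 — f₀ = ω₀/(2π) = 2825 Hz.
Step 4 — Series Q: Q = ω₀L/R = 1.775e+04·0.00471/2590 = 0.03228.
Step 5 — 3dB bandwidth: Δω = ω₀/Q = 5.499e+05 rad/s; BW = Δω/(2π) = 8.752e+04 Hz.

(a) f₀ = 2825 Hz  (b) Q = 0.03228  (c) BW = 8.752e+04 Hz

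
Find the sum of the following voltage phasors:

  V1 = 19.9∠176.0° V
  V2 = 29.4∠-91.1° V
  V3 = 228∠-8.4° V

Step 1 — Convert each phasor to rectangular form:
  V1 = 19.9·(cos(176.0°) + j·sin(176.0°)) = -19.85 + j1.388 V
  V2 = 29.4·(cos(-91.1°) + j·sin(-91.1°)) = -0.5644 - j29.39 V
  V3 = 228·(cos(-8.4°) + j·sin(-8.4°)) = 225.6 - j33.31 V
Step 2 — Sum components: V_total = 205.1 - j61.31 V.
Step 3 — Convert to polar: |V_total| = 214.1 V, ∠V_total = -16.6°.

V_total = 214.1∠-16.6° V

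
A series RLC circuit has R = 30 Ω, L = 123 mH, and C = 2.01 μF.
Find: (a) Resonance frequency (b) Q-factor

Step 1 — Resonance condition Im(Z)=0 gives ω₀ = 1/√(LC).
Step 2 — ω₀ = 1/√(0.123·2.01e-06) = 2011 rad/s.
Step 3 — f₀ = ω₀/(2π) = 320.1 Hz.
Step 4 — Series Q: Q = ω₀L/R = 2011·0.123/30 = 8.246.

(a) f₀ = 320.1 Hz  (b) Q = 8.246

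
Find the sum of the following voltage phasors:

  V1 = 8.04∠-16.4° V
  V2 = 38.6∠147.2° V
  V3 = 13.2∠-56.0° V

Step 1 — Convert each phasor to rectangular form:
  V1 = 8.04·(cos(-16.4°) + j·sin(-16.4°)) = 7.713 - j2.27 V
  V2 = 38.6·(cos(147.2°) + j·sin(147.2°)) = -32.45 + j20.91 V
  V3 = 13.2·(cos(-56.0°) + j·sin(-56.0°)) = 7.381 - j10.94 V
Step 2 — Sum components: V_total = -17.35 + j7.697 V.
Step 3 — Convert to polar: |V_total| = 18.98 V, ∠V_total = 156.1°.

V_total = 18.98∠156.1° V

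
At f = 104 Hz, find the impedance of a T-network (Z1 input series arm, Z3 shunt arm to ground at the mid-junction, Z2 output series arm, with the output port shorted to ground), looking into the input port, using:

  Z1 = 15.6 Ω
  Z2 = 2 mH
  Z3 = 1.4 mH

Step 1 — Angular frequency: ω = 2π·f = 2π·104 = 653.5 rad/s.
Step 2 — Component impedances:
  Z1: Z = R = 15.6 Ω
  Z2: Z = jωL = j·653.5·0.002 = 0 + j1.307 Ω
  Z3: Z = jωL = j·653.5·0.0014 = 0 + j0.9148 Ω
Step 3 — With the output port shorted to ground, the output series arm Z2 runs from the junction to ground; the shunt arm Z3 also runs from the junction to ground. They appear in parallel: Z3 || Z2 = 0 + j0.5381 Ω.
Step 4 — Series with input arm Z1: Z_in = Z1 + (Z3 || Z2) = 15.6 + j0.5381 Ω = 15.61∠2.0° Ω.

Z = 15.6 + j0.5381 Ω = 15.61∠2.0° Ω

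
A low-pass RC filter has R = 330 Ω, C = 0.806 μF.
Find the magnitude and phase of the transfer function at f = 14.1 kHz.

Step 1 — Angular frequency: ω = 2π·1.41e+04 = 8.859e+04 rad/s.
Step 2 — Transfer function: H(jω) = 1/(1 + jωRC).
Step 3 — Denominator: 1 + jωRC = 1 + j·8.859e+04·330·8.06e-07 = 1 + j23.56.
Step 4 — H = 0.001798 - j0.04236.
Step 5 — Magnitude: |H| = 0.0424 (-27.5 dB); phase: φ = -87.6°.

|H| = 0.0424 (-27.5 dB), φ = -87.6°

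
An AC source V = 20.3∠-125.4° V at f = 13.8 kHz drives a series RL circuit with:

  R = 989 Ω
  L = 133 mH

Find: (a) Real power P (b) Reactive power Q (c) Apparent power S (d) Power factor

Step 1 — Angular frequency: ω = 2π·f = 2π·1.38e+04 = 8.671e+04 rad/s.
Step 2 — Component impedances:
  R: Z = R = 989 Ω
  L: Z = jωL = j·8.671e+04·0.133 = 0 + j1.153e+04 Ω
Step 3 — Series combination: Z_total = R + L = 989 + j1.153e+04 Ω = 1.157e+04∠85.1° Ω.
Step 4 — Source phasor: V = 20.3∠-125.4° V = -11.76 - j16.55 V.
Step 5 — Current: I = V / Z = -0.001511 + j0.0008901 A = 0.001754∠149.5° A.
Step 6 — Complex power: S = V·I* = 0.003042 + j0.03547 VA.
Step 7 — Real power: P = Re(S) = 0.003042 W.
Step 8 — Reactive power: Q = Im(S) = 0.03547 VAR.
Step 9 — Apparent power: |S| = 0.0356 VA.
Step 10 — Power factor: PF = P/|S| = 0.08545 (lagging).

(a) P = 0.003042 W  (b) Q = 0.03547 VAR  (c) S = 0.0356 VA  (d) PF = 0.08545 (lagging)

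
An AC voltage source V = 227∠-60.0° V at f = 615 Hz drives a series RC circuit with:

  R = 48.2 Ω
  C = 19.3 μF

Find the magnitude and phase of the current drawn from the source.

Step 1 — Angular frequency: ω = 2π·f = 2π·615 = 3864 rad/s.
Step 2 — Component impedances:
  R: Z = R = 48.2 Ω
  C: Z = 1/(jωC) = -j/(ω·C) = 0 - j13.41 Ω
Step 3 — Series combination: Z_total = R + C = 48.2 - j13.41 Ω = 50.03∠-15.5° Ω.
Step 4 — Source phasor: V = 227∠-60.0° V = 113.5 - j196.6 V.
Step 5 — Ohm's law: I = V / Z_total = (113.5 - j196.6) / (48.2 - j13.41) = 3.239 - j3.178 A.
Step 6 — Convert to polar: |I| = 4.537 A, ∠I = -44.5°.

I = 4.537∠-44.5° A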